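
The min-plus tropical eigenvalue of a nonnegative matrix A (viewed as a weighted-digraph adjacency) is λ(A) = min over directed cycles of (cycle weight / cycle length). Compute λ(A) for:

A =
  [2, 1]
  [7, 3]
λ(A) = 2

Enumerate directed cycles and compute their means (weight / length). Sample:
  cycle 0 → 0: weight = 2, length = 1, mean = 2/1 ≈ 2.000
  cycle 1 → 1: weight = 3, length = 1, mean = 3/1 ≈ 3.000
  cycle 0 → 1 → 0: weight = 8, length = 2, mean = 8/2 ≈ 4.000
  cycle 1 → 0 → 1: weight = 8, length = 2, mean = 8/2 ≈ 4.000
Minimum mean = 2.000, attained e.g. along the cycle 0 → 0 with weight 2 and length 1. So λ(A) = 2/1 = 2.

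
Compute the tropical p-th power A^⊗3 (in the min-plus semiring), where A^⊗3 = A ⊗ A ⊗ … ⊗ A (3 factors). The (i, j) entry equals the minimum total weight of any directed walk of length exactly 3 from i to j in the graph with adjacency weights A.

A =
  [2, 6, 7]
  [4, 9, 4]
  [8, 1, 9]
A^⊗3 =
  [6, 10, 11]
  [8, 12, 9]
  [7, 6, 12]

Each entry (A^⊗3)_ij equals the minimum over all length-3 walks i = v_0 → v_1 → … → v_3 = j of Σ_t A[v_t][v_{t+1}]. For example, for (i, j) = (0, 2) we minimise over 9 possible intermediate vertex sequences; the minimum is 11, attained along the walk 0 → 0 → 0 → 2.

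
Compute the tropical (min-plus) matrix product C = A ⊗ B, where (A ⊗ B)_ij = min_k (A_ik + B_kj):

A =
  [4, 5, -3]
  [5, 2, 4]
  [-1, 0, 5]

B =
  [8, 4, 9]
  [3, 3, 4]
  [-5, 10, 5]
A ⊗ B =
  [-8, 7, 2]
  [-1, 5, 6]
  [0, 3, 4]

Apply the min-plus product entry-by-entry:
  C[0][0] = min over k of (A[0][0] + B[0][0] = 4 + 8 = 12, A[0][1] + B[1][0] = 5 + 3 = 8, A[0][2] + B[2][0] = -3 + -5 = -8) = -8 (attained at k = 2)
  C[0][1] = min over k of (A[0][0] + B[0][1] = 4 + 4 = 8, A[0][1] + B[1][1] = 5 + 3 = 8, A[0][2] + B[2][1] = -3 + 10 = 7) = 7 (attained at k = 2)
  C[0][2] = min over k of (A[0][0] + B[0][2] = 4 + 9 = 13, A[0][1] + B[1][2] = 5 + 4 = 9, A[0][2] + B[2][2] = -3 + 5 = 2) = 2 (attained at k = 2)
  C[1][0] = min over k of (A[1][0] + B[0][0] = 5 + 8 = 13, A[1][1] + B[1][0] = 2 + 3 = 5, A[1][2] + B[2][0] = 4 + -5 = -1) = -1 (attained at k = 2)
  C[1][1] = min over k of (A[1][0] + B[0][1] = 5 + 4 = 9, A[1][1] + B[1][1] = 2 + 3 = 5, A[1][2] + B[2][1] = 4 + 10 = 14) = 5 (attained at k = 1)
  C[1][2] = min over k of (A[1][0] + B[0][2] = 5 + 9 = 14, A[1][1] + B[1][2] = 2 + 4 = 6, A[1][2] + B[2][2] = 4 + 5 = 9) = 6 (attained at k = 1)
  C[2][0] = min over k of (A[2][0] + B[0][0] = -1 + 8 = 7, A[2][1] + B[1][0] = 0 + 3 = 3, A[2][2] + B[2][0] = 5 + -5 = 0) = 0 (attained at k = 2)
  C[2][1] = min over k of (A[2][0] + B[0][1] = -1 + 4 = 3, A[2][1] + B[1][1] = 0 + 3 = 3, A[2][2] + B[2][1] = 5 + 10 = 15) = 3 (attained at k = 0)
  C[2][2] = min over k of (A[2][0] + B[0][2] = -1 + 9 = 8, A[2][1] + B[1][2] = 0 + 4 = 4, A[2][2] + B[2][2] = 5 + 5 = 10) = 4 (attained at k = 1)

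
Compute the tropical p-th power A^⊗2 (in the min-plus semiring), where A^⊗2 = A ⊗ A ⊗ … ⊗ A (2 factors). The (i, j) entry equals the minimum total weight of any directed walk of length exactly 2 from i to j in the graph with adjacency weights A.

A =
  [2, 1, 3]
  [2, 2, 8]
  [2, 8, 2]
A^⊗2 =
  [3, 3, 5]
  [4, 3, 5]
  [4, 3, 4]

Each entry (A^⊗2)_ij equals the minimum over all length-2 walks i = v_0 → v_1 → … → v_2 = j of Σ_t A[v_t][v_{t+1}]. For example, for (i, j) = (0, 2) we minimise over 3 possible intermediate vertex sequences; the minimum is 5, attained along the walk 0 → 0 → 2.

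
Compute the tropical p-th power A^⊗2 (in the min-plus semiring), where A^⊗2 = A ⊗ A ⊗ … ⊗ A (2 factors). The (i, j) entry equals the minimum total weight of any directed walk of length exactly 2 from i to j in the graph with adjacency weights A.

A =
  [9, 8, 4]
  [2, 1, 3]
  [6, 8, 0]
A^⊗2 =
  [10, 9, 4]
  [3, 2, 3]
  [6, 8, 0]

Each entry (A^⊗2)_ij equals the minimum over all length-2 walks i = v_0 → v_1 → … → v_2 = j of Σ_t A[v_t][v_{t+1}]. For example, for (i, j) = (0, 2) we minimise over 3 possible intermediate vertex sequences; the minimum is 4, attained along the walk 0 → 2 → 2.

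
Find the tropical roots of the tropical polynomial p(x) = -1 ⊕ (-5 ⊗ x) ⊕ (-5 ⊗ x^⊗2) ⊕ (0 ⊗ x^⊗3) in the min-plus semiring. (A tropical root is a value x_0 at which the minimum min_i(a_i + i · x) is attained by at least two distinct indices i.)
Roots: {-5, 0, 4}

Each tropical root is a break point of the lower envelope of the lines y = a_i + i · x (there are 4 lines, with slopes 0, 1, ..., 3). Only the lines that attain the minimum somewhere contribute to roots; other lines are dominated. Here the surviving (envelope) indices are i = 3, i = 2, i = 1, i = 0.
Intersections between consecutive envelope lines give the roots: for adjacent envelope indices i < j the intersection is x = (a_i − a_j) / (j − i). Reading off the sorted break points: {-5, 0, 4}.
Verification: at each break x_0, at least two indices attain the minimum of min_i(a_i + i · x_0).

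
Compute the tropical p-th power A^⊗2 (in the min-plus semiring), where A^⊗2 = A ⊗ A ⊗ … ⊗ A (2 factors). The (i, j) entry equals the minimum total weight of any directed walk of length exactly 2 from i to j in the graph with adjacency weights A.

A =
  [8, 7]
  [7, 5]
A^⊗2 =
  [14, 12]
  [12, 10]

Each entry (A^⊗2)_ij equals the minimum over all length-2 walks i = v_0 → v_1 → … → v_2 = j of Σ_t A[v_t][v_{t+1}]. For example, for (i, j) = (0, 1) we minimise over 2 possible intermediate vertex sequences; the minimum is 12, attained along the walk 0 → 1 → 1.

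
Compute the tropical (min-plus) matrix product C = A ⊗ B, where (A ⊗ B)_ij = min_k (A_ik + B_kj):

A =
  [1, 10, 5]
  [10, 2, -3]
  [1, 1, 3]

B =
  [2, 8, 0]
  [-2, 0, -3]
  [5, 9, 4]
A ⊗ B =
  [3, 9, 1]
  [0, 2, -1]
  [-1, 1, -2]

Apply the min-plus product entry-by-entry:
  C[0][0] = min over k of (A[0][0] + B[0][0] = 1 + 2 = 3, A[0][1] + B[1][0] = 10 + -2 = 8, A[0][2] + B[2][0] = 5 + 5 = 10) = 3 (attained at k = 0)
  C[0][1] = min over k of (A[0][0] + B[0][1] = 1 + 8 = 9, A[0][1] + B[1][1] = 10 + 0 = 10, A[0][2] + B[2][1] = 5 + 9 = 14) = 9 (attained at k = 0)
  C[0][2] = min over k of (A[0][0] + B[0][2] = 1 + 0 = 1, A[0][1] + B[1][2] = 10 + -3 = 7, A[0][2] + B[2][2] = 5 + 4 = 9) = 1 (attained at k = 0)
  C[1][0] = min over k of (A[1][0] + B[0][0] = 10 + 2 = 12, A[1][1] + B[1][0] = 2 + -2 = 0, A[1][2] + B[2][0] = -3 + 5 = 2) = 0 (attained at k = 1)
  C[1][1] = min over k of (A[1][0] + B[0][1] = 10 + 8 = 18, A[1][1] + B[1][1] = 2 + 0 = 2, A[1][2] + B[2][1] = -3 + 9 = 6) = 2 (attained at k = 1)
  C[1][2] = min over k of (A[1][0] + B[0][2] = 10 + 0 = 10, A[1][1] + B[1][2] = 2 + -3 = -1, A[1][2] + B[2][2] = -3 + 4 = 1) = -1 (attained at k = 1)
  C[2][0] = min over k of (A[2][0] + B[0][0] = 1 + 2 = 3, A[2][1] + B[1][0] = 1 + -2 = -1, A[2][2] + B[2][0] = 3 + 5 = 8) = -1 (attained at k = 1)
  C[2][1] = min over k of (A[2][0] + B[0][1] = 1 + 8 = 9, A[2][1] + B[1][1] = 1 + 0 = 1, A[2][2] + B[2][1] = 3 + 9 = 12) = 1 (attained at k = 1)
  C[2][2] = min over k of (A[2][0] + B[0][2] = 1 + 0 = 1, A[2][1] + B[1][2] = 1 + -3 = -2, A[2][2] + B[2][2] = 3 + 4 = 7) = -2 (attained at k = 1)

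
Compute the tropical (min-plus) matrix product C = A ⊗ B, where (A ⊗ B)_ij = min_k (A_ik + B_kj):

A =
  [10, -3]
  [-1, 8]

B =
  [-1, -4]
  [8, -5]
A ⊗ B =
  [5, -8]
  [-2, -5]

Apply the min-plus product entry-by-entry:
  C[0][0] = min over k of (A[0][0] + B[0][0] = 10 + -1 = 9, A[0][1] + B[1][0] = -3 + 8 = 5) = 5 (attained at k = 1)
  C[0][1] = min over k of (A[0][0] + B[0][1] = 10 + -4 = 6, A[0][1] + B[1][1] = -3 + -5 = -8) = -8 (attained at k = 1)
  C[1][0] = min over k of (A[1][0] + B[0][0] = -1 + -1 = -2, A[1][1] + B[1][0] = 8 + 8 = 16) = -2 (attained at k = 0)
  C[1][1] = min over k of (A[1][0] + B[0][1] = -1 + -4 = -5, A[1][1] + B[1][1] = 8 + -5 = 3) = -5 (attained at k = 0)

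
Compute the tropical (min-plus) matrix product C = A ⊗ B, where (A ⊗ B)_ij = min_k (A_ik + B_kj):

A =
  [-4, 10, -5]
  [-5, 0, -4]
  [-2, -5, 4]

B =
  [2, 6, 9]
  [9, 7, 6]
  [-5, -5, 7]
A ⊗ B =
  [-10, -10, 2]
  [-9, -9, 3]
  [-1, -1, 1]

Apply the min-plus product entry-by-entry:
  C[0][0] = min over k of (A[0][0] + B[0][0] = -4 + 2 = -2, A[0][1] + B[1][0] = 10 + 9 = 19, A[0][2] + B[2][0] = -5 + -5 = -10) = -10 (attained at k = 2)
  C[0][1] = min over k of (A[0][0] + B[0][1] = -4 + 6 = 2, A[0][1] + B[1][1] = 10 + 7 = 17, A[0][2] + B[2][1] = -5 + -5 = -10) = -10 (attained at k = 2)
  C[0][2] = min over k of (A[0][0] + B[0][2] = -4 + 9 = 5, A[0][1] + B[1][2] = 10 + 6 = 16, A[0][2] + B[2][2] = -5 + 7 = 2) = 2 (attained at k = 2)
  C[1][0] = min over k of (A[1][0] + B[0][0] = -5 + 2 = -3, A[1][1] + B[1][0] = 0 + 9 = 9, A[1][2] + B[2][0] = -4 + -5 = -9) = -9 (attained at k = 2)
  C[1][1] = min over k of (A[1][0] + B[0][1] = -5 + 6 = 1, A[1][1] + B[1][1] = 0 + 7 = 7, A[1][2] + B[2][1] = -4 + -5 = -9) = -9 (attained at k = 2)
  C[1][2] = min over k of (A[1][0] + B[0][2] = -5 + 9 = 4, A[1][1] + B[1][2] = 0 + 6 = 6, A[1][2] + B[2][2] = -4 + 7 = 3) = 3 (attained at k = 2)
  C[2][0] = min over k of (A[2][0] + B[0][0] = -2 + 2 = 0, A[2][1] + B[1][0] = -5 + 9 = 4, A[2][2] + B[2][0] = 4 + -5 = -1) = -1 (attained at k = 2)
  C[2][1] = min over k of (A[2][0] + B[0][1] = -2 + 6 = 4, A[2][1] + B[1][1] = -5 + 7 = 2, A[2][2] + B[2][1] = 4 + -5 = -1) = -1 (attained at k = 2)
  C[2][2] = min over k of (A[2][0] + B[0][2] = -2 + 9 = 7, A[2][1] + B[1][2] = -5 + 6 = 1, A[2][2] + B[2][2] = 4 + 7 = 11) = 1 (attained at k = 1)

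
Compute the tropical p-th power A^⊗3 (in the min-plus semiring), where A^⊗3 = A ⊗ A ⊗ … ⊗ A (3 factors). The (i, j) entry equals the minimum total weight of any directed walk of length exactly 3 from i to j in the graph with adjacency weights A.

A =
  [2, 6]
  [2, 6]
A^⊗3 =
  [6, 10]
  [6, 10]

Each entry (A^⊗3)_ij equals the minimum over all length-3 walks i = v_0 → v_1 → … → v_3 = j of Σ_t A[v_t][v_{t+1}]. For example, for (i, j) = (0, 1) we minimise over 4 possible intermediate vertex sequences; the minimum is 10, attained along the walk 0 → 0 → 0 → 1.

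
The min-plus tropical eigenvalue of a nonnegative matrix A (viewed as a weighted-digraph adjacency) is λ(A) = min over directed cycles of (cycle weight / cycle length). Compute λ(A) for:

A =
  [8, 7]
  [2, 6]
λ(A) = 9/2

Enumerate directed cycles and compute their means (weight / length). Sample:
  cycle 0 → 0: weight = 8, length = 1, mean = 8/1 ≈ 8.000
  cycle 1 → 1: weight = 6, length = 1, mean = 6/1 ≈ 6.000
  cycle 0 → 1 → 0: weight = 9, length = 2, mean = 9/2 ≈ 4.500
  cycle 1 → 0 → 1: weight = 9, length = 2, mean = 9/2 ≈ 4.500
Minimum mean = 4.500, attained e.g. along the cycle 0 → 1 → 0 with weight 9 and length 2. So λ(A) = 9/2 = 9/2.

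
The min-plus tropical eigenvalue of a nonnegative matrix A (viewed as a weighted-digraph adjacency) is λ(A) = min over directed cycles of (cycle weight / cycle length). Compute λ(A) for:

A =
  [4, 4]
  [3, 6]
λ(A) = 7/2

Enumerate directed cycles and compute their means (weight / length). Sample:
  cycle 0 → 0: weight = 4, length = 1, mean = 4/1 ≈ 4.000
  cycle 1 → 1: weight = 6, length = 1, mean = 6/1 ≈ 6.000
  cycle 0 → 1 → 0: weight = 7, length = 2, mean = 7/2 ≈ 3.500
  cycle 1 → 0 → 1: weight = 7, length = 2, mean = 7/2 ≈ 3.500
Minimum mean = 3.500, attained e.g. along the cycle 0 → 1 → 0 with weight 7 and length 2. So λ(A) = 7/2 = 7/2.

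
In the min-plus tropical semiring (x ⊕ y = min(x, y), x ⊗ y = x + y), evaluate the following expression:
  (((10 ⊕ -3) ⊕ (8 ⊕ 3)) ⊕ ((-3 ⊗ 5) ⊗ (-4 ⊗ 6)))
(((10 ⊕ -3) ⊕ (8 ⊕ 3)) ⊕ ((-3 ⊗ 5) ⊗ (-4 ⊗ 6))) = -3

Expand innermost to outermost. Recall ⊕ takes the minimum of its arguments and ⊗ takes their sum. Working out the expression (((10 ⊕ -3) ⊕ (8 ⊕ 3)) ⊕ ((-3 ⊗ 5) ⊗ (-4 ⊗ 6))) gives -3.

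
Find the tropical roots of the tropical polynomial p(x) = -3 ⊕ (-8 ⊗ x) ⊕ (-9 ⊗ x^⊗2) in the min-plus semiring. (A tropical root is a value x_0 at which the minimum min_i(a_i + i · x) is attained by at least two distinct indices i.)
Roots: {1, 5}

Each tropical root is a break point of the lower envelope of the lines y = a_i + i · x (there are 3 lines, with slopes 0, 1, ..., 2). Only the lines that attain the minimum somewhere contribute to roots; other lines are dominated. Here the surviving (envelope) indices are i = 2, i = 1, i = 0.
Intersections between consecutive envelope lines give the roots: for adjacent envelope indices i < j the intersection is x = (a_i − a_j) / (j − i). Reading off the sorted break points: {1, 5}.
Verification: at each break x_0, at least two indices attain the minimum of min_i(a_i + i · x_0).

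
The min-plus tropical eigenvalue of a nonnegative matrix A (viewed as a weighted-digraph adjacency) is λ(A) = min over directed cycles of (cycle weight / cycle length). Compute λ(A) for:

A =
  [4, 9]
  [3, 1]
λ(A) = 1

Enumerate directed cycles and compute their means (weight / length). Sample:
  cycle 0 → 0: weight = 4, length = 1, mean = 4/1 ≈ 4.000
  cycle 1 → 1: weight = 1, length = 1, mean = 1/1 ≈ 1.000
  cycle 0 → 1 → 0: weight = 12, length = 2, mean = 12/2 ≈ 6.000
  cycle 1 → 0 → 1: weight = 12, length = 2, mean = 12/2 ≈ 6.000
Minimum mean = 1.000, attained e.g. along the cycle 1 → 1 with weight 1 and length 1. So λ(A) = 1/1 = 1.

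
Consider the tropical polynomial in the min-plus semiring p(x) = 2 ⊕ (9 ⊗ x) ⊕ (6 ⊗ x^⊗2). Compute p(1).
p(1) = 2

A tropical monomial a ⊗ x^⊗i evaluates to a + i · x. Evaluating each term at x = 1:
  Term 0 contributes 2 + 0 · 1 = 2
  Term 1 contributes 9 + 1 · 1 = 10
  Term 2 contributes 6 + 2 · 1 = 8
p(1) = ⊕ of these = min[2, 10, 8] = 2.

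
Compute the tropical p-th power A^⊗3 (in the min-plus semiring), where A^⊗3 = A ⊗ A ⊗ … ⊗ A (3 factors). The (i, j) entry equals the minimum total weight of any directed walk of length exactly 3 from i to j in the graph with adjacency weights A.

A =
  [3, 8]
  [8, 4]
A^⊗3 =
  [9, 14]
  [14, 12]

Each entry (A^⊗3)_ij equals the minimum over all length-3 walks i = v_0 → v_1 → … → v_3 = j of Σ_t A[v_t][v_{t+1}]. For example, for (i, j) = (0, 1) we minimise over 4 possible intermediate vertex sequences; the minimum is 14, attained along the walk 0 → 0 → 0 → 1.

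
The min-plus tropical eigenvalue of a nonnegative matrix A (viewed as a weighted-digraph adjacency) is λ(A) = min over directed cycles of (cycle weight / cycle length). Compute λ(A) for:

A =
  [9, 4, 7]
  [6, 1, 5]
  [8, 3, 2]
λ(A) = 1

Enumerate directed cycles and compute their means (weight / length). Sample:
  cycle 0 → 0: weight = 9, length = 1, mean = 9/1 ≈ 9.000
  cycle 1 → 1: weight = 1, length = 1, mean = 1/1 ≈ 1.000
  cycle 2 → 2: weight = 2, length = 1, mean = 2/1 ≈ 2.000
  cycle 0 → 1 → 0: weight = 10, length = 2, mean = 10/2 ≈ 5.000
  cycle 0 → 2 → 0: weight = 15, length = 2, mean = 15/2 ≈ 7.500
  cycle 1 → 0 → 1: weight = 10, length = 2, mean = 10/2 ≈ 5.000
Minimum mean = 1.000, attained e.g. along the cycle 1 → 1 with weight 1 and length 1. So λ(A) = 1/1 = 1.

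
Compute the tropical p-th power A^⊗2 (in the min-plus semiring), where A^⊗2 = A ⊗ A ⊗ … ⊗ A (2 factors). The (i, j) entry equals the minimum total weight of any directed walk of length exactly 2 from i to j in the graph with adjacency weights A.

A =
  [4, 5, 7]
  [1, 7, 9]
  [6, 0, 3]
A^⊗2 =
  [6, 7, 10]
  [5, 6, 8]
  [1, 3, 6]

Each entry (A^⊗2)_ij equals the minimum over all length-2 walks i = v_0 → v_1 → … → v_2 = j of Σ_t A[v_t][v_{t+1}]. For example, for (i, j) = (0, 2) we minimise over 3 possible intermediate vertex sequences; the minimum is 10, attained along the walk 0 → 2 → 2.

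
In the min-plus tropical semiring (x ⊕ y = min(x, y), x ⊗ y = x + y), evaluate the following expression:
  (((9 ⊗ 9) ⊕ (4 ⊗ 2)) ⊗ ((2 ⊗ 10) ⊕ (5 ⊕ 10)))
(((9 ⊗ 9) ⊕ (4 ⊗ 2)) ⊗ ((2 ⊗ 10) ⊕ (5 ⊕ 10))) = 11

Expand innermost to outermost. Recall ⊕ takes the minimum of its arguments and ⊗ takes their sum. Working out the expression (((9 ⊗ 9) ⊕ (4 ⊗ 2)) ⊗ ((2 ⊗ 10) ⊕ (5 ⊕ 10))) gives 11.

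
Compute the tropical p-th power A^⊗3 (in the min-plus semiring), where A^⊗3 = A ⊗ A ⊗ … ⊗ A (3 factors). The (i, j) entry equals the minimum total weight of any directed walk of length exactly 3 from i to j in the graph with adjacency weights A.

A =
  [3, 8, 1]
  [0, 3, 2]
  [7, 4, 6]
A^⊗3 =
  [5, 8, 7]
  [6, 5, 4]
  [7, 10, 5]

Each entry (A^⊗3)_ij equals the minimum over all length-3 walks i = v_0 → v_1 → … → v_3 = j of Σ_t A[v_t][v_{t+1}]. For example, for (i, j) = (0, 2) we minimise over 9 possible intermediate vertex sequences; the minimum is 7, attained along the walk 0 → 0 → 0 → 2.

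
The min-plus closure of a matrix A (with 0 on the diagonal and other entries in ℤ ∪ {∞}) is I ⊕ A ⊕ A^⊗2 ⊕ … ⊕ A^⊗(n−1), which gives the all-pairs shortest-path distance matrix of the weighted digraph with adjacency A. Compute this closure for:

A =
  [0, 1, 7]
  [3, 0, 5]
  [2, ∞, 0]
Closure =
  [0, 1, 6]
  [3, 0, 5]
  [2, 3, 0]

This is the Floyd-Warshall all-pairs shortest-path computation. For each intermediate vertex k = 0, 1, …, 2, update dist[i][j] ← min(dist[i][j], dist[i][k] + dist[k][j]). The final matrix gives, for each (i, j), the minimum total weight of any directed path from i to j (possibly empty when i = j).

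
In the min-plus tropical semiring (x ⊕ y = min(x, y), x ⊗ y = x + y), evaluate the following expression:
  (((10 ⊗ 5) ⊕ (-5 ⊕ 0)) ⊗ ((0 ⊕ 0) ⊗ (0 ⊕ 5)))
(((10 ⊗ 5) ⊕ (-5 ⊕ 0)) ⊗ ((0 ⊕ 0) ⊗ (0 ⊕ 5))) = -5

Expand innermost to outermost. Recall ⊕ takes the minimum of its arguments and ⊗ takes their sum. Working out the expression (((10 ⊗ 5) ⊕ (-5 ⊕ 0)) ⊗ ((0 ⊕ 0) ⊗ (0 ⊕ 5))) gives -5.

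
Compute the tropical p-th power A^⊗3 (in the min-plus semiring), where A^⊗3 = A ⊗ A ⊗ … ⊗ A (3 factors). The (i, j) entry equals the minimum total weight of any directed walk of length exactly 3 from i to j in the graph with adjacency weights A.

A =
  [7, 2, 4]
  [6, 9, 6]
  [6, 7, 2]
A^⊗3 =
  [12, 10, 8]
  [14, 14, 10]
  [10, 10, 6]

Each entry (A^⊗3)_ij equals the minimum over all length-3 walks i = v_0 → v_1 → … → v_3 = j of Σ_t A[v_t][v_{t+1}]. For example, for (i, j) = (0, 2) we minimise over 9 possible intermediate vertex sequences; the minimum is 8, attained along the walk 0 → 2 → 2 → 2.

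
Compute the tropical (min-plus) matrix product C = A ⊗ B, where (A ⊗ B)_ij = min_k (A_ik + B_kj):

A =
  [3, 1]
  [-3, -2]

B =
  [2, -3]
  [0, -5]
A ⊗ B =
  [1, -4]
  [-2, -7]

Apply the min-plus product entry-by-entry:
  C[0][0] = min over k of (A[0][0] + B[0][0] = 3 + 2 = 5, A[0][1] + B[1][0] = 1 + 0 = 1) = 1 (attained at k = 1)
  C[0][1] = min over k of (A[0][0] + B[0][1] = 3 + -3 = 0, A[0][1] + B[1][1] = 1 + -5 = -4) = -4 (attained at k = 1)
  C[1][0] = min over k of (A[1][0] + B[0][0] = -3 + 2 = -1, A[1][1] + B[1][0] = -2 + 0 = -2) = -2 (attained at k = 1)
  C[1][1] = min over k of (A[1][0] + B[0][1] = -3 + -3 = -6, A[1][1] + B[1][1] = -2 + -5 = -7) = -7 (attained at k = 1)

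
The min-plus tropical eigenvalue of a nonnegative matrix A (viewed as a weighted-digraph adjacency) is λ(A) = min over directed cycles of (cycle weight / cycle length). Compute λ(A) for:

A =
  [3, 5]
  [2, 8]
λ(A) = 3

Enumerate directed cycles and compute their means (weight / length). Sample:
  cycle 0 → 0: weight = 3, length = 1, mean = 3/1 ≈ 3.000
  cycle 1 → 1: weight = 8, length = 1, mean = 8/1 ≈ 8.000
  cycle 0 → 1 → 0: weight = 7, length = 2, mean = 7/2 ≈ 3.500
  cycle 1 → 0 → 1: weight = 7, length = 2, mean = 7/2 ≈ 3.500
Minimum mean = 3.000, attained e.g. along the cycle 0 → 0 with weight 3 and length 1. So λ(A) = 3/1 = 3.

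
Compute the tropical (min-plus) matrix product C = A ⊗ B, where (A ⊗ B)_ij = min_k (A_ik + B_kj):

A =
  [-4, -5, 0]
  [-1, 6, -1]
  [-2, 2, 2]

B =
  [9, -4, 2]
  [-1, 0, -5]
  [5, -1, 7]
A ⊗ B =
  [-6, -8, -10]
  [4, -5, 1]
  [1, -6, -3]

Apply the min-plus product entry-by-entry:
  C[0][0] = min over k of (A[0][0] + B[0][0] = -4 + 9 = 5, A[0][1] + B[1][0] = -5 + -1 = -6, A[0][2] + B[2][0] = 0 + 5 = 5) = -6 (attained at k = 1)
  C[0][1] = min over k of (A[0][0] + B[0][1] = -4 + -4 = -8, A[0][1] + B[1][1] = -5 + 0 = -5, A[0][2] + B[2][1] = 0 + -1 = -1) = -8 (attained at k = 0)
  C[0][2] = min over k of (A[0][0] + B[0][2] = -4 + 2 = -2, A[0][1] + B[1][2] = -5 + -5 = -10, A[0][2] + B[2][2] = 0 + 7 = 7) = -10 (attained at k = 1)
  C[1][0] = min over k of (A[1][0] + B[0][0] = -1 + 9 = 8, A[1][1] + B[1][0] = 6 + -1 = 5, A[1][2] + B[2][0] = -1 + 5 = 4) = 4 (attained at k = 2)
  C[1][1] = min over k of (A[1][0] + B[0][1] = -1 + -4 = -5, A[1][1] + B[1][1] = 6 + 0 = 6, A[1][2] + B[2][1] = -1 + -1 = -2) = -5 (attained at k = 0)
  C[1][2] = min over k of (A[1][0] + B[0][2] = -1 + 2 = 1, A[1][1] + B[1][2] = 6 + -5 = 1, A[1][2] + B[2][2] = -1 + 7 = 6) = 1 (attained at k = 0)
  C[2][0] = min over k of (A[2][0] + B[0][0] = -2 + 9 = 7, A[2][1] + B[1][0] = 2 + -1 = 1, A[2][2] + B[2][0] = 2 + 5 = 7) = 1 (attained at k = 1)
  C[2][1] = min over k of (A[2][0] + B[0][1] = -2 + -4 = -6, A[2][1] + B[1][1] = 2 + 0 = 2, A[2][2] + B[2][1] = 2 + -1 = 1) = -6 (attained at k = 0)
  C[2][2] = min over k of (A[2][0] + B[0][2] = -2 + 2 = 0, A[2][1] + B[1][2] = 2 + -5 = -3, A[2][2] + B[2][2] = 2 + 7 = 9) = -3 (attained at k = 1)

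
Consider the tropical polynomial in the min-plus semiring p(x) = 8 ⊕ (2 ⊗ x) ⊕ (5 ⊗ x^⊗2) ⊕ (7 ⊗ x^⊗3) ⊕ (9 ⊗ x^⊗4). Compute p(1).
p(1) = 3

A tropical monomial a ⊗ x^⊗i evaluates to a + i · x. Evaluating each term at x = 1:
  Term 0 contributes 8 + 0 · 1 = 8
  Term 1 contributes 2 + 1 · 1 = 3
  Term 2 contributes 5 + 2 · 1 = 7
  Term 3 contributes 7 + 3 · 1 = 10
  Term 4 contributes 9 + 4 · 1 = 13
p(1) = ⊕ of these = min[8, 3, 7, 10, 13] = 3.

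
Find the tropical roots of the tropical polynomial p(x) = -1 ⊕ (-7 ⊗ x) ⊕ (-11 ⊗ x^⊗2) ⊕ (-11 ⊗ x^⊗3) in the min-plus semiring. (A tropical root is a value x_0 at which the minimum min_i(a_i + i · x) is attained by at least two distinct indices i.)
Roots: {0, 4, 6}

Each tropical root is a break point of the lower envelope of the lines y = a_i + i · x (there are 4 lines, with slopes 0, 1, ..., 3). Only the lines that attain the minimum somewhere contribute to roots; other lines are dominated. Here the surviving (envelope) indices are i = 3, i = 2, i = 1, i = 0.
Intersections between consecutive envelope lines give the roots: for adjacent envelope indices i < j the intersection is x = (a_i − a_j) / (j − i). Reading off the sorted break points: {0, 4, 6}.
Verification: at each break x_0, at least two indices attain the minimum of min_i(a_i + i · x_0).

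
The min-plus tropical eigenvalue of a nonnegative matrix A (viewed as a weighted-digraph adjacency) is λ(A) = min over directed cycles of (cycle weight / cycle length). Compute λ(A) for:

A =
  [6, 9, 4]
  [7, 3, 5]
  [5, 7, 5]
λ(A) = 3

Enumerate directed cycles and compute their means (weight / length). Sample:
  cycle 0 → 0: weight = 6, length = 1, mean = 6/1 ≈ 6.000
  cycle 1 → 1: weight = 3, length = 1, mean = 3/1 ≈ 3.000
  cycle 2 → 2: weight = 5, length = 1, mean = 5/1 ≈ 5.000
  cycle 0 → 1 → 0: weight = 16, length = 2, mean = 16/2 ≈ 8.000
  cycle 0 → 2 → 0: weight = 9, length = 2, mean = 9/2 ≈ 4.500
  cycle 1 → 0 → 1: weight = 16, length = 2, mean = 16/2 ≈ 8.000
Minimum mean = 3.000, attained e.g. along the cycle 1 → 1 with weight 3 and length 1. So λ(A) = 3/1 = 3.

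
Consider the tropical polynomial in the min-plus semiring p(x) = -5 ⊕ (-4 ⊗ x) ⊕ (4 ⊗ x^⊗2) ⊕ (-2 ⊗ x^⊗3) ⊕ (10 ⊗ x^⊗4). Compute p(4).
p(4) = -5

A tropical monomial a ⊗ x^⊗i evaluates to a + i · x. Evaluating each term at x = 4:
  Term 0 contributes -5 + 0 · 4 = -5
  Term 1 contributes -4 + 1 · 4 = 0
  Term 2 contributes 4 + 2 · 4 = 12
  Term 3 contributes -2 + 3 · 4 = 10
  Term 4 contributes 10 + 4 · 4 = 26
p(4) = ⊕ of these = min[-5, 0, 12, 10, 26] = -5.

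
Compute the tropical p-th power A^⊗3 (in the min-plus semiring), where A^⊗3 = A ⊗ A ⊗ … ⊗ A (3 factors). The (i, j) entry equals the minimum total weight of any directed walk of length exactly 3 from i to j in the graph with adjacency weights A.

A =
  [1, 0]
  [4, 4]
A^⊗3 =
  [3, 2]
  [6, 5]

Each entry (A^⊗3)_ij equals the minimum over all length-3 walks i = v_0 → v_1 → … → v_3 = j of Σ_t A[v_t][v_{t+1}]. For example, for (i, j) = (0, 1) we minimise over 4 possible intermediate vertex sequences; the minimum is 2, attained along the walk 0 → 0 → 0 → 1.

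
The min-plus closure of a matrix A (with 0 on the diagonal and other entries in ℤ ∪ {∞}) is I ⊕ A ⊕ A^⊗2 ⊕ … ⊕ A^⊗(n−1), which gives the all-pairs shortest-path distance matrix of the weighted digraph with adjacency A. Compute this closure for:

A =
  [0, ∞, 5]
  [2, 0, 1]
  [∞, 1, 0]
Closure =
  [0, 6, 5]
  [2, 0, 1]
  [3, 1, 0]

This is the Floyd-Warshall all-pairs shortest-path computation. For each intermediate vertex k = 0, 1, …, 2, update dist[i][j] ← min(dist[i][j], dist[i][k] + dist[k][j]). The final matrix gives, for each (i, j), the minimum total weight of any directed path from i to j (possibly empty when i = j).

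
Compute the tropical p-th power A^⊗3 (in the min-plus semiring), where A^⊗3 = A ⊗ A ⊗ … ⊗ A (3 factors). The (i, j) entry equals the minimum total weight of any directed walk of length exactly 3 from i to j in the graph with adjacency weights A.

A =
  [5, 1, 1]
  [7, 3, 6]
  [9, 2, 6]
A^⊗3 =
  [10, 6, 9]
  [13, 9, 11]
  [12, 8, 10]

Each entry (A^⊗3)_ij equals the minimum over all length-3 walks i = v_0 → v_1 → … → v_3 = j of Σ_t A[v_t][v_{t+1}]. For example, for (i, j) = (0, 2) we minimise over 9 possible intermediate vertex sequences; the minimum is 9, attained along the walk 0 → 1 → 0 → 2.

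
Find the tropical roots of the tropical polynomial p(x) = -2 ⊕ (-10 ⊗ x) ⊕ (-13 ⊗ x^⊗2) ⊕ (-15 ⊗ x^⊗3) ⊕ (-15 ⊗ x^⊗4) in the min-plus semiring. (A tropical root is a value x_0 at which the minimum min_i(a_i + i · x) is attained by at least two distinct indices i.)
Roots: {0, 2, 3, 8}

Each tropical root is a break point of the lower envelope of the lines y = a_i + i · x (there are 5 lines, with slopes 0, 1, ..., 4). Only the lines that attain the minimum somewhere contribute to roots; other lines are dominated. Here the surviving (envelope) indices are i = 4, i = 3, i = 2, i = 1, i = 0.
Intersections between consecutive envelope lines give the roots: for adjacent envelope indices i < j the intersection is x = (a_i − a_j) / (j − i). Reading off the sorted break points: {0, 2, 3, 8}.
Verification: at each break x_0, at least two indices attain the minimum of min_i(a_i + i · x_0).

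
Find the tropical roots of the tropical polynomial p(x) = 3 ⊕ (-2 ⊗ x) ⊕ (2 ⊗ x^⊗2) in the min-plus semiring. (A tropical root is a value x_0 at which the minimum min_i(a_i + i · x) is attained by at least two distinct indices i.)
Roots: {-4, 5}

Each tropical root is a break point of the lower envelope of the lines y = a_i + i · x (there are 3 lines, with slopes 0, 1, ..., 2). Only the lines that attain the minimum somewhere contribute to roots; other lines are dominated. Here the surviving (envelope) indices are i = 2, i = 1, i = 0.
Intersections between consecutive envelope lines give the roots: for adjacent envelope indices i < j the intersection is x = (a_i − a_j) / (j − i). Reading off the sorted break points: {-4, 5}.
Verification: at each break x_0, at least two indices attain the minimum of min_i(a_i + i · x_0).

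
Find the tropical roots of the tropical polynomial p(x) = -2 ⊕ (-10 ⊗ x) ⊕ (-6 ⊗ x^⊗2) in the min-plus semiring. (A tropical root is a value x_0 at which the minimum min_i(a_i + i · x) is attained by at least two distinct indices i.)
Roots: {-4, 8}

Each tropical root is a break point of the lower envelope of the lines y = a_i + i · x (there are 3 lines, with slopes 0, 1, ..., 2). Only the lines that attain the minimum somewhere contribute to roots; other lines are dominated. Here the surviving (envelope) indices are i = 2, i = 1, i = 0.
Intersections between consecutive envelope lines give the roots: for adjacent envelope indices i < j the intersection is x = (a_i − a_j) / (j − i). Reading off the sorted break points: {-4, 8}.
Verification: at each break x_0, at least two indices attain the minimum of min_i(a_i + i · x_0).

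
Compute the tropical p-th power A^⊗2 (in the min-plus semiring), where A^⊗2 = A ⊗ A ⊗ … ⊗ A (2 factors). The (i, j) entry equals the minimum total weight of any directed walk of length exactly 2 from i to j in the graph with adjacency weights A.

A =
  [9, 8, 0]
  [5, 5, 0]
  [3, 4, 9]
A^⊗2 =
  [3, 4, 8]
  [3, 4, 5]
  [9, 9, 3]

Each entry (A^⊗2)_ij equals the minimum over all length-2 walks i = v_0 → v_1 → … → v_2 = j of Σ_t A[v_t][v_{t+1}]. For example, for (i, j) = (0, 2) we minimise over 3 possible intermediate vertex sequences; the minimum is 8, attained along the walk 0 → 1 → 2.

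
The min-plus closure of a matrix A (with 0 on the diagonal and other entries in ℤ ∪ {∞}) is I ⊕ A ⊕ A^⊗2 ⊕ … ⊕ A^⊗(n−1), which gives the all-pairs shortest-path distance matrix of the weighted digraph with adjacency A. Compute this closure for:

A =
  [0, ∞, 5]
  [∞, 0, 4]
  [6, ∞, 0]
Closure =
  [0, ∞, 5]
  [10, 0, 4]
  [6, ∞, 0]

This is the Floyd-Warshall all-pairs shortest-path computation. For each intermediate vertex k = 0, 1, …, 2, update dist[i][j] ← min(dist[i][j], dist[i][k] + dist[k][j]). The final matrix gives, for each (i, j), the minimum total weight of any directed path from i to j (possibly empty when i = j).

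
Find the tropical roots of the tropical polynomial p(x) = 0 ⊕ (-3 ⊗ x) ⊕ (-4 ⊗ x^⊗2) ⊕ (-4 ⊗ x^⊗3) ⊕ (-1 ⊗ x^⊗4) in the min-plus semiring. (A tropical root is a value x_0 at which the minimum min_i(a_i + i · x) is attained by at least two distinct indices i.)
Roots: {-3, 0, 1, 3}

Each tropical root is a break point of the lower envelope of the lines y = a_i + i · x (there are 5 lines, with slopes 0, 1, ..., 4). Only the lines that attain the minimum somewhere contribute to roots; other lines are dominated. Here the surviving (envelope) indices are i = 4, i = 3, i = 2, i = 1, i = 0.
Intersections between consecutive envelope lines give the roots: for adjacent envelope indices i < j the intersection is x = (a_i − a_j) / (j − i). Reading off the sorted break points: {-3, 0, 1, 3}.
Verification: at each break x_0, at least two indices attain the minimum of min_i(a_i + i · x_0).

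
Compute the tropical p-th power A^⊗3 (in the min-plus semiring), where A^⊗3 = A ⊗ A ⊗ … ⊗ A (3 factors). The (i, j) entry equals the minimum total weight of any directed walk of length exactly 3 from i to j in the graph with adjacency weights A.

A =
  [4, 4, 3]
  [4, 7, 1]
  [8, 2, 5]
A^⊗3 =
  [9, 7, 6]
  [7, 8, 4]
  [10, 5, 8]

Each entry (A^⊗3)_ij equals the minimum over all length-3 walks i = v_0 → v_1 → … → v_3 = j of Σ_t A[v_t][v_{t+1}]. For example, for (i, j) = (0, 2) we minimise over 9 possible intermediate vertex sequences; the minimum is 6, attained along the walk 0 → 2 → 1 → 2.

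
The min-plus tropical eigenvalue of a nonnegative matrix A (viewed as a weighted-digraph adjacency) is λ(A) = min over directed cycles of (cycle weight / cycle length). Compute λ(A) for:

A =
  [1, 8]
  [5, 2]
λ(A) = 1

Enumerate directed cycles and compute their means (weight / length). Sample:
  cycle 0 → 0: weight = 1, length = 1, mean = 1/1 ≈ 1.000
  cycle 1 → 1: weight = 2, length = 1, mean = 2/1 ≈ 2.000
  cycle 0 → 1 → 0: weight = 13, length = 2, mean = 13/2 ≈ 6.500
  cycle 1 → 0 → 1: weight = 13, length = 2, mean = 13/2 ≈ 6.500
Minimum mean = 1.000, attained e.g. along the cycle 0 → 0 with weight 1 and length 1. So λ(A) = 1/1 = 1.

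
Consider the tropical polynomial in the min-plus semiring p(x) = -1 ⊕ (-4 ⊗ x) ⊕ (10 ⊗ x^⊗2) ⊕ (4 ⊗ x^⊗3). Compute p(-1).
p(-1) = -5

A tropical monomial a ⊗ x^⊗i evaluates to a + i · x. Evaluating each term at x = -1:
  Term 0 contributes -1 + 0 · -1 = -1
  Term 1 contributes -4 + 1 · -1 = -5
  Term 2 contributes 10 + 2 · -1 = 8
  Term 3 contributes 4 + 3 · -1 = 1
p(-1) = ⊕ of these = min[-1, -5, 8, 1] = -5.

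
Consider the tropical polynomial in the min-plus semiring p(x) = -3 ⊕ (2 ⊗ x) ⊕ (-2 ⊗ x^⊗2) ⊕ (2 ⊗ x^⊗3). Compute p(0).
p(0) = -3

A tropical monomial a ⊗ x^⊗i evaluates to a + i · x. Evaluating each term at x = 0:
  Term 0 contributes -3 + 0 · 0 = -3
  Term 1 contributes 2 + 1 · 0 = 2
  Term 2 contributes -2 + 2 · 0 = -2
  Term 3 contributes 2 + 3 · 0 = 2
p(0) = ⊕ of these = min[-3, 2, -2, 2] = -3.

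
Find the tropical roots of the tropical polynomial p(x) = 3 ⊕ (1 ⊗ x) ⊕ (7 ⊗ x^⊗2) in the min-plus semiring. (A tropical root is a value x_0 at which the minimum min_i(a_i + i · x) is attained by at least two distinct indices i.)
Roots: {-6, 2}

Each tropical root is a break point of the lower envelope of the lines y = a_i + i · x (there are 3 lines, with slopes 0, 1, ..., 2). Only the lines that attain the minimum somewhere contribute to roots; other lines are dominated. Here the surviving (envelope) indices are i = 2, i = 1, i = 0.
Intersections between consecutive envelope lines give the roots: for adjacent envelope indices i < j the intersection is x = (a_i − a_j) / (j − i). Reading off the sorted break points: {-6, 2}.
Verification: at each break x_0, at least two indices attain the minimum of min_i(a_i + i · x_0).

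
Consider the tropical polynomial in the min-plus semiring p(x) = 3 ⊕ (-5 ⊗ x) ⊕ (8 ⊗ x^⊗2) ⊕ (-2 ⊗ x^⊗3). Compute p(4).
p(4) = -1

A tropical monomial a ⊗ x^⊗i evaluates to a + i · x. Evaluating each term at x = 4:
  Term 0 contributes 3 + 0 · 4 = 3
  Term 1 contributes -5 + 1 · 4 = -1
  Term 2 contributes 8 + 2 · 4 = 16
  Term 3 contributes -2 + 3 · 4 = 10
p(4) = ⊕ of these = min[3, -1, 16, 10] = -1.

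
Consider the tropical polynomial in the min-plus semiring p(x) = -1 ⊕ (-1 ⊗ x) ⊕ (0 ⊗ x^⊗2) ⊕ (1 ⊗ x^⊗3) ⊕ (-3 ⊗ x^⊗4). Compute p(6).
p(6) = -1

A tropical monomial a ⊗ x^⊗i evaluates to a + i · x. Evaluating each term at x = 6:
  Term 0 contributes -1 + 0 · 6 = -1
  Term 1 contributes -1 + 1 · 6 = 5
  Term 2 contributes 0 + 2 · 6 = 12
  Term 3 contributes 1 + 3 · 6 = 19
  Term 4 contributes -3 + 4 · 6 = 21
p(6) = ⊕ of these = min[-1, 5, 12, 19, 21] = -1.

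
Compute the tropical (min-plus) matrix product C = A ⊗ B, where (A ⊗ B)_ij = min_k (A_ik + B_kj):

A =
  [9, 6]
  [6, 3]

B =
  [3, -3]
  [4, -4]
A ⊗ B =
  [10, 2]
  [7, -1]

Apply the min-plus product entry-by-entry:
  C[0][0] = min over k of (A[0][0] + B[0][0] = 9 + 3 = 12, A[0][1] + B[1][0] = 6 + 4 = 10) = 10 (attained at k = 1)
  C[0][1] = min over k of (A[0][0] + B[0][1] = 9 + -3 = 6, A[0][1] + B[1][1] = 6 + -4 = 2) = 2 (attained at k = 1)
  C[1][0] = min over k of (A[1][0] + B[0][0] = 6 + 3 = 9, A[1][1] + B[1][0] = 3 + 4 = 7) = 7 (attained at k = 1)
  C[1][1] = min over k of (A[1][0] + B[0][1] = 6 + -3 = 3, A[1][1] + B[1][1] = 3 + -4 = -1) = -1 (attained at k = 1)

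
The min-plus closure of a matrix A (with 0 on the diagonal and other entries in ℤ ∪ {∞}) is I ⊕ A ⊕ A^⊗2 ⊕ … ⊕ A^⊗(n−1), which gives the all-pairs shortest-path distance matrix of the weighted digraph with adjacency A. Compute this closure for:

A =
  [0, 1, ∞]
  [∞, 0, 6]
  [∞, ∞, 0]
Closure =
  [0, 1, 7]
  [∞, 0, 6]
  [∞, ∞, 0]

This is the Floyd-Warshall all-pairs shortest-path computation. For each intermediate vertex k = 0, 1, …, 2, update dist[i][j] ← min(dist[i][j], dist[i][k] + dist[k][j]). The final matrix gives, for each (i, j), the minimum total weight of any directed path from i to j (possibly empty when i = j).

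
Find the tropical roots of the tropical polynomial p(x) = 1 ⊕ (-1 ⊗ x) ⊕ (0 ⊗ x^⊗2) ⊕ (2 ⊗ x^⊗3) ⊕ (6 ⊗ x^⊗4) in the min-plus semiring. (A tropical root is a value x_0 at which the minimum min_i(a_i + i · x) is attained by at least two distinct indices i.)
Roots: {-4, -2, -1, 2}

Each tropical root is a break point of the lower envelope of the lines y = a_i + i · x (there are 5 lines, with slopes 0, 1, ..., 4). Only the lines that attain the minimum somewhere contribute to roots; other lines are dominated. Here the surviving (envelope) indices are i = 4, i = 3, i = 2, i = 1, i = 0.
Intersections between consecutive envelope lines give the roots: for adjacent envelope indices i < j the intersection is x = (a_i − a_j) / (j − i). Reading off the sorted break points: {-4, -2, -1, 2}.
Verification: at each break x_0, at least two indices attain the minimum of min_i(a_i + i · x_0).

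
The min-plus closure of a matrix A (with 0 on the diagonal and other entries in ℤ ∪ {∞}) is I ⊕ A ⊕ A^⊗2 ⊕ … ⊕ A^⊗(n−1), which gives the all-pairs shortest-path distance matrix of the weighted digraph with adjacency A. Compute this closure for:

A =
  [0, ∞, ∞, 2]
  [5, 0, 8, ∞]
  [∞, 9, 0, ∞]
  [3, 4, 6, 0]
Closure =
  [0, 6, 8, 2]
  [5, 0, 8, 7]
  [14, 9, 0, 16]
  [3, 4, 6, 0]

This is the Floyd-Warshall all-pairs shortest-path computation. For each intermediate vertex k = 0, 1, …, 3, update dist[i][j] ← min(dist[i][j], dist[i][k] + dist[k][j]). The final matrix gives, for each (i, j), the minimum total weight of any directed path from i to j (possibly empty when i = j).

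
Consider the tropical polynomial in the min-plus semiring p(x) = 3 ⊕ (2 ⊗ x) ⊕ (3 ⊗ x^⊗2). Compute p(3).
p(3) = 3

A tropical monomial a ⊗ x^⊗i evaluates to a + i · x. Evaluating each term at x = 3:
  Term 0 contributes 3 + 0 · 3 = 3
  Term 1 contributes 2 + 1 · 3 = 5
  Term 2 contributes 3 + 2 · 3 = 9
p(3) = ⊕ of these = min[3, 5, 9] = 3.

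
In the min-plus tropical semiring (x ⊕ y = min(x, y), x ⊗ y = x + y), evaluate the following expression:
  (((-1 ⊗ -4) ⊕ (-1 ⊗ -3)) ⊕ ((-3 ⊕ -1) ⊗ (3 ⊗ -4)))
(((-1 ⊗ -4) ⊕ (-1 ⊗ -3)) ⊕ ((-3 ⊕ -1) ⊗ (3 ⊗ -4))) = -5

Expand innermost to outermost. Recall ⊕ takes the minimum of its arguments and ⊗ takes their sum. Working out the expression (((-1 ⊗ -4) ⊕ (-1 ⊗ -3)) ⊕ ((-3 ⊕ -1) ⊗ (3 ⊗ -4))) gives -5.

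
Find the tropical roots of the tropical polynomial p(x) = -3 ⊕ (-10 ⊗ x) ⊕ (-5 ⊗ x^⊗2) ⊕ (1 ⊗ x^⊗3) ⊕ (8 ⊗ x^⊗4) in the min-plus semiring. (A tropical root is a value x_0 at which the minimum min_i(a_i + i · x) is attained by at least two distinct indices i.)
Roots: {-7, -6, -5, 7}

Each tropical root is a break point of the lower envelope of the lines y = a_i + i · x (there are 5 lines, with slopes 0, 1, ..., 4). Only the lines that attain the minimum somewhere contribute to roots; other lines are dominated. Here the surviving (envelope) indices are i = 4, i = 3, i = 2, i = 1, i = 0.
Intersections between consecutive envelope lines give the roots: for adjacent envelope indices i < j the intersection is x = (a_i − a_j) / (j − i). Reading off the sorted break points: {-7, -6, -5, 7}.
Verification: at each break x_0, at least two indices attain the minimum of min_i(a_i + i · x_0).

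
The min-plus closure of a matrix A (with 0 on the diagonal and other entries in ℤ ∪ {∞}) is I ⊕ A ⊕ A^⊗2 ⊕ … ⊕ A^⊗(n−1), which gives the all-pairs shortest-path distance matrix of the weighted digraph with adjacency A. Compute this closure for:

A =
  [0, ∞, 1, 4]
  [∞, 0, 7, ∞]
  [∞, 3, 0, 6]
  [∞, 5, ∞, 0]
Closure =
  [0, 4, 1, 4]
  [∞, 0, 7, 13]
  [∞, 3, 0, 6]
  [∞, 5, 12, 0]

This is the Floyd-Warshall all-pairs shortest-path computation. For each intermediate vertex k = 0, 1, …, 3, update dist[i][j] ← min(dist[i][j], dist[i][k] + dist[k][j]). The final matrix gives, for each (i, j), the minimum total weight of any directed path from i to j (possibly empty when i = j).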